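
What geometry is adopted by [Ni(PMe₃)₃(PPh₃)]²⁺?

square planar

Summing ligand charges against the +2 overall charge gives an oxidation state of +2 for nickel.
Ni sits in group 10, so the d-electron count is 10 − 2 = 8.
With 4 monodentate ligands the coordination number is 4.
Trimethylphosphine and triphenylphosphine are strong-field ligands (high in the spectrochemical series).
A 3d d⁸ ion with strong-field ligands gains enough CFSE to favour square planar over tetrahedral.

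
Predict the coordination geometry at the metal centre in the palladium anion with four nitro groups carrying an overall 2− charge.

Summing ligand charges against the −2 overall charge gives an oxidation state of +2 for palladium.
Palladium is a group-10 element; Pd(II) is therefore d⁸.
With 4 monodentate ligands the coordination number is 4.
A 4d d⁸ ion has a large crystal-field splitting; square planar leaves the high-energy d_{x²−y²} orbital empty and maximises CFSE.

square planar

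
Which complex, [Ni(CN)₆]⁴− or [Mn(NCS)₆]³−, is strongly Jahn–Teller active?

[Mn(NCS)₆]³−

[Ni(CN)₆]⁴−: Ligand charges: each cyanide is −1. With an overall charge of −4 the nickel centre must be in the +2 oxidation state. Ni sits in group 10, so the d-electron count is 10 − 2 = 8. The d⁸ configuration leaves the e_g set evenly filled (or empty) — no strong Jahn–Teller driving force.
[Mn(NCS)₆]³−: Each isothiocyanate is −1; balancing the −3 overall charge requires Mn(III). Mn sits in group 7, so the d-electron count is 7 − 3 = 4. Isothiocyanate is a weak-field ligand for a first-row metal, so the complex is high-spin. The t₂g³e_g¹ (high-spin) configuration has an unevenly filled e_g set; the Jahn–Teller theorem predicts a tetragonal distortion (typically axial elongation) to lift the degeneracy.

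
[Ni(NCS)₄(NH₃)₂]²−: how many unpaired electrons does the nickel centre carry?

Each isothiocyanate is −1; ammonia is neutral; balancing the −2 overall charge requires Ni(II).
Ni sits in group 10, so the d-electron count is 10 − 2 = 8.
In an octahedral field the d⁸ configuration is t₂g⁶e_g² (only one arrangement possible), giving 2 unpaired electrons.

2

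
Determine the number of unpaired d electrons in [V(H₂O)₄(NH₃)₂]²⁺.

Ligand charges: water is neutral; ammonia is neutral. With an overall charge of +2 the vanadium centre must be in the +2 oxidation state.
Vanadium is a group-5 element; V(II) is therefore d³.
In an octahedral field the d³ configuration is t₂g³e_g⁰ (only one arrangement possible), giving 3 unpaired electrons.

3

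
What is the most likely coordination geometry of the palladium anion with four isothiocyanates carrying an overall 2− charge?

square planar

Summing ligand charges against the −2 overall charge gives an oxidation state of +2 for palladium.
Palladium is a group-10 element; Pd(II) is therefore d⁸.
With 4 monodentate ligands the coordination number is 4.
A 4d d⁸ ion has a large crystal-field splitting; square planar leaves the high-energy d_{x²−y²} orbital empty and maximises CFSE.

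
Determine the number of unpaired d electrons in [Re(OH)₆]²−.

3 unpaired electrons

Ligand charges: each hydroxide is −1. With an overall charge of −2 the rhenium centre must be in the +4 oxidation state.
Group 7 minus oxidation state 4 gives a d³ configuration.
In an octahedral field the d³ configuration is t₂g³e_g⁰ (only one arrangement possible), giving 3 unpaired electrons.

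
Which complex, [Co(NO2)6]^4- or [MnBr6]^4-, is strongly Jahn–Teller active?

[Co(NO2)6]^4-: Each nitro (N-bound nitrite) is −1; balancing the −4 overall charge requires Co(II). Co sits in group 9, so the d-electron count is 9 − 2 = 7. Nitro (N-bound nitrite) is a strong-field ligand (high in the spectrochemical series) for a first-row metal, so the complex is low-spin. The t₂g⁶e_g¹ (low-spin) configuration has an unevenly filled e_g set; the Jahn–Teller theorem predicts a tetragonal distortion (typically axial elongation) to lift the degeneracy.
[MnBr6]^4-: Each bromide is −1; balancing the −4 overall charge requires Mn(II). Mn sits in group 7, so the d-electron count is 7 − 2 = 5. Bromide is a weak-field ligand for a first-row metal, so the complex is high-spin. The d⁵ configuration leaves the e_g set evenly filled (or empty) — no strong Jahn–Teller driving force.

[Co(NO2)6]^4-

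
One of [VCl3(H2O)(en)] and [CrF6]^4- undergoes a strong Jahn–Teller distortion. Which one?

[VCl3(H2O)(en)]: Summing ligand charges against the 0 overall charge gives an oxidation state of +3 for vanadium. Group 5 minus oxidation state 3 gives a d² configuration. The d² configuration leaves the e_g set evenly filled (or empty) — no strong Jahn–Teller driving force.
[CrF6]^4-: Summing ligand charges against the −4 overall charge gives an oxidation state of +2 for chromium. Group 6 minus oxidation state 2 gives a d⁴ configuration. Fluoride is a weak-field ligand for a first-row metal, so the complex is high-spin. The t₂g³e_g¹ (high-spin) configuration has an unevenly filled e_g set; the Jahn–Teller theorem predicts a tetragonal distortion (typically axial elongation) to lift the degeneracy.

[CrF6]^4-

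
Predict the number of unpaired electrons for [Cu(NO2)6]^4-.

Ligand charges: each nitro (N-bound nitrite) is −1. With an overall charge of −4 the copper centre must be in the +2 oxidation state.
Cu sits in group 11, so the d-electron count is 11 − 2 = 9.
In an octahedral field the d⁹ configuration is t₂g⁶e_g³ (only one arrangement possible), giving 1 unpaired electron.

1 unpaired electron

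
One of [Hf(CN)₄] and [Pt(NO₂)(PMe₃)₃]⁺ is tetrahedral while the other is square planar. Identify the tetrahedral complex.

For [Hf(CN)₄]: Each cyanide is −1; balancing the 0 overall charge requires Hf(IV). Hf sits in group 4, so the d-electron count is 4 − 4 = 0. A d⁰ ion has no crystal-field stabilisation preference between square planar and tetrahedral, so four ligands adopt the sterically favoured tetrahedral geometry. → tetrahedral.
For [Pt(NO₂)(PMe₃)₃]⁺: Ligand charges: each nitro (N-bound nitrite) is −1; trimethylphosphine is neutral. With an overall charge of +1 the platinum centre must be in the +2 oxidation state. Pt sits in group 10, so the d-electron count is 10 − 2 = 8. A 5d d⁸ ion has a large crystal-field splitting; square planar leaves the high-energy d_{x²−y²} orbital empty and maximises CFSE. → square planar.

[Hf(CN)₄]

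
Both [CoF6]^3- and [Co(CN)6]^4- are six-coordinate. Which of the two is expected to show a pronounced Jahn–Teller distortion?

[Co(CN)6]^4-

[CoF6]^3-: Ligand charges: each fluoride is −1. With an overall charge of −3 the cobalt centre must be in the +3 oxidation state. Co sits in group 9, so the d-electron count is 9 − 3 = 6. Fluoride is the one ligand weak enough to leave Co(III) high-spin — [CoF₆]³⁻ is the classic exception. The d⁶ configuration leaves the e_g set evenly filled (or empty) — no strong Jahn–Teller driving force.
[Co(CN)6]^4-: Ligand charges: each cyanide is −1. With an overall charge of −4 the cobalt centre must be in the +2 oxidation state. Co sits in group 9, so the d-electron count is 9 − 2 = 7. Cyanide is a strong-field ligand (high in the spectrochemical series) for a first-row metal, so the complex is low-spin. The t₂g⁶e_g¹ (low-spin) configuration has an unevenly filled e_g set; the Jahn–Teller theorem predicts a tetragonal distortion (typically axial elongation) to lift the degeneracy.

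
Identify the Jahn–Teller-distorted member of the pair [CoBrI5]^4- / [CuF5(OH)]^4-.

[CuF5(OH)]^4-

[CoBrI5]^4-: Summing ligand charges against the −4 overall charge gives an oxidation state of +2 for cobalt. Group 9 minus oxidation state 2 gives a d⁷ configuration. Bromide and iodide are weak-field ligands for a first-row metal, so the complex is high-spin. The d⁷ configuration leaves the e_g set evenly filled (or empty) — no strong Jahn–Teller driving force.
[CuF5(OH)]^4-: Ligand charges: each fluoride is −1; each hydroxide is −1. With an overall charge of −4 the copper centre must be in the +2 oxidation state. Copper is a group-11 element; Cu(II) is therefore d⁹. The t₂g⁶e_g³ configuration has an unevenly filled e_g set; the Jahn–Teller theorem predicts a tetragonal distortion (typically axial elongation) to lift the degeneracy.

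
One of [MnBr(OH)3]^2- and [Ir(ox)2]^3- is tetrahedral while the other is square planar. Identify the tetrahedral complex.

For [MnBr(OH)3]^2-: Ligand charges: each bromide is −1; each hydroxide is −1. With an overall charge of −2 the manganese centre must be in the +2 oxidation state. Mn sits in group 7, so the d-electron count is 7 − 2 = 5. A high-spin d⁵ ion has zero CFSE in either geometry, so four ligands adopt the sterically favoured tetrahedral geometry. → tetrahedral.
For [Ir(ox)2]^3-: Each oxalate is −2; balancing the −3 overall charge requires Ir(I). Ir sits in group 9, so the d-electron count is 9 − 1 = 8. A 5d d⁸ ion has a large crystal-field splitting; square planar leaves the high-energy d_{x²−y²} orbital empty and maximises CFSE. → square planar.

[MnBr(OH)3]^2-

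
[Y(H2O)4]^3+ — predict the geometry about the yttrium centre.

Water is neutral; balancing the +3 overall charge requires Y(III).
Y sits in group 3, so the d-electron count is 3 − 3 = 0.
Coordination number: 4.
A d⁰ ion has no crystal-field stabilisation preference between square planar and tetrahedral, so four ligands adopt the sterically favoured tetrahedral geometry.

tetrahedral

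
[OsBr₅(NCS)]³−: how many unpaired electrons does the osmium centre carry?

Each bromide is −1; each isothiocyanate is −1; balancing the −3 overall charge requires Os(III).
Group 8 minus oxidation state 3 gives a d⁵ configuration.
The spin state decides the count: a 5d ion has a large Δₒ and is invariably low-spin.
An octahedral low-spin d⁵ ion is t₂g⁵e_g⁰, giving 1 unpaired electron.

1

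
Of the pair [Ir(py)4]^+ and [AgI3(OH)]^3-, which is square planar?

For [Ir(py)4]^+: Ligand charges: pyridine is neutral. With an overall charge of +1 the iridium centre must be in the +1 oxidation state. Ir sits in group 9, so the d-electron count is 9 − 1 = 8. A 5d d⁸ ion has a large crystal-field splitting; square planar leaves the high-energy d_{x²−y²} orbital empty and maximises CFSE. → square planar.
For [AgI3(OH)]^3-: Summing ligand charges against the −3 overall charge gives an oxidation state of +1 for silver. Ag sits in group 11, so the d-electron count is 11 − 1 = 10. A d¹⁰ ion has no crystal-field stabilisation preference between square planar and tetrahedral, so four ligands adopt the sterically favoured tetrahedral geometry. → tetrahedral.

[Ir(py)4]^+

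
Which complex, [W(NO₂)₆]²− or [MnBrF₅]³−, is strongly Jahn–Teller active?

[W(NO₂)₆]²−: Ligand charges: each nitro (N-bound nitrite) is −1. With an overall charge of −2 the tungsten centre must be in the +4 oxidation state. W sits in group 6, so the d-electron count is 6 − 4 = 2. The d² configuration leaves the e_g set evenly filled (or empty) — no strong Jahn–Teller driving force.
[MnBrF₅]³−: Summing ligand charges against the −3 overall charge gives an oxidation state of +3 for manganese. Manganese is a group-7 element; Mn(III) is therefore d⁴. Bromide and fluoride are weak-field ligands for a first-row metal, so the complex is high-spin. The t₂g³e_g¹ (high-spin) configuration has an unevenly filled e_g set; the Jahn–Teller theorem predicts a tetragonal distortion (typically axial elongation) to lift the degeneracy.

[MnBrF₅]³−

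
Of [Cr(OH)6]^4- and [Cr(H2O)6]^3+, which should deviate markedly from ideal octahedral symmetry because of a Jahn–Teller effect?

[Cr(OH)6]^4-

[Cr(OH)6]^4-: Summing ligand charges against the −4 overall charge gives an oxidation state of +2 for chromium. Cr sits in group 6, so the d-electron count is 6 − 2 = 4. Hydroxide is a weak-field ligand for a first-row metal, so the complex is high-spin. The t₂g³e_g¹ (high-spin) configuration has an unevenly filled e_g set; the Jahn–Teller theorem predicts a tetragonal distortion (typically axial elongation) to lift the degeneracy.
[Cr(H2O)6]^3+: Ligand charges: water is neutral. With an overall charge of +3 the chromium centre must be in the +3 oxidation state. Group 6 minus oxidation state 3 gives a d³ configuration. The d³ configuration leaves the e_g set evenly filled (or empty) — no strong Jahn–Teller driving force.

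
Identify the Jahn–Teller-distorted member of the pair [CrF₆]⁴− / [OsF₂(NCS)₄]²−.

[CrF₆]⁴−: Summing ligand charges against the −4 overall charge gives an oxidation state of +2 for chromium. Cr sits in group 6, so the d-electron count is 6 − 2 = 4. Fluoride is a weak-field ligand for a first-row metal, so the complex is high-spin. The t₂g³e_g¹ (high-spin) configuration has an unevenly filled e_g set; the Jahn–Teller theorem predicts a tetragonal distortion (typically axial elongation) to lift the degeneracy.
[OsF₂(NCS)₄]²−: Summing ligand charges against the −2 overall charge gives an oxidation state of +4 for osmium. Group 8 minus oxidation state 4 gives a d⁴ configuration. A 5d ion has a large Δₒ and is invariably low-spin. The d⁴ configuration leaves the e_g set evenly filled (or empty) — no strong Jahn–Teller driving force.

[CrF₆]⁴−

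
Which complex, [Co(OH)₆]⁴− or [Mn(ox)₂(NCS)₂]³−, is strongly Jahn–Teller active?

[Co(OH)₆]⁴−: Summing ligand charges against the −4 overall charge gives an oxidation state of +2 for cobalt. Cobalt is a group-9 element; Co(II) is therefore d⁷. Hydroxide is a weak-field ligand for a first-row metal, so the complex is high-spin. The d⁷ configuration leaves the e_g set evenly filled (or empty) — no strong Jahn–Teller driving force.
[Mn(ox)₂(NCS)₂]³−: Summing ligand charges against the −3 overall charge gives an oxidation state of +3 for manganese. Mn sits in group 7, so the d-electron count is 7 − 3 = 4. Isothiocyanate and oxalate are weak-field ligands for a first-row metal, so the complex is high-spin. The t₂g³e_g¹ (high-spin) configuration has an unevenly filled e_g set; the Jahn–Teller theorem predicts a tetragonal distortion (typically axial elongation) to lift the degeneracy.

[Mn(ox)₂(NCS)₂]³−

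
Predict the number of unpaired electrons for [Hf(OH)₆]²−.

Ligand charges: each hydroxide is −1. With an overall charge of −2 the hafnium centre must be in the +4 oxidation state.
Group 4 minus oxidation state 4 gives a d⁰ configuration.
In an octahedral field the d⁰ configuration is t₂g⁰e_g⁰, giving 0 unpaired electrons.

0 unpaired electrons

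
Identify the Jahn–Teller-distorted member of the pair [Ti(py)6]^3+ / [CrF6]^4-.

[CrF6]^4-

[Ti(py)6]^3+: Summing ligand charges against the +3 overall charge gives an oxidation state of +3 for titanium. Group 4 minus oxidation state 3 gives a d¹ configuration. The d¹ configuration leaves the e_g set evenly filled (or empty) — no strong Jahn–Teller driving force.
[CrF6]^4-: Each fluoride is −1; balancing the −4 overall charge requires Cr(II). Group 6 minus oxidation state 2 gives a d⁴ configuration. Fluoride is a weak-field ligand for a first-row metal, so the complex is high-spin. The t₂g³e_g¹ (high-spin) configuration has an unevenly filled e_g set; the Jahn–Teller theorem predicts a tetragonal distortion (typically axial elongation) to lift the degeneracy.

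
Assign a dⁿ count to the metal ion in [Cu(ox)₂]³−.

Summing ligand charges against the −3 overall charge gives an oxidation state of +1 for copper.
Copper is a group-11 element; Cu(I) is therefore d¹⁰.

d10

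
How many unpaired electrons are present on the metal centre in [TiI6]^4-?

Summing ligand charges against the −4 overall charge gives an oxidation state of +2 for titanium.
Group 4 minus oxidation state 2 gives a d² configuration.
In an octahedral field the d² configuration is t₂g²e_g⁰ (only one arrangement possible), giving 2 unpaired electrons.

2 unpaired electrons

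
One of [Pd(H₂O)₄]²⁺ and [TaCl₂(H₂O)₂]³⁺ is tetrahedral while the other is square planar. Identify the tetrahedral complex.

[TaCl₂(H₂O)₂]³⁺

For [Pd(H₂O)₄]²⁺: Summing ligand charges against the +2 overall charge gives an oxidation state of +2 for palladium. Group 10 minus oxidation state 2 gives a d⁸ configuration. A 4d d⁸ ion has a large crystal-field splitting; square planar leaves the high-energy d_{x²−y²} orbital empty and maximises CFSE. → square planar.
For [TaCl₂(H₂O)₂]³⁺: Each chloride is −1; water is neutral; balancing the +3 overall charge requires Ta(V). Ta sits in group 5, so the d-electron count is 5 − 5 = 0. A d⁰ ion has no crystal-field stabilisation preference between square planar and tetrahedral, so four ligands adopt the sterically favoured tetrahedral geometry. → tetrahedral.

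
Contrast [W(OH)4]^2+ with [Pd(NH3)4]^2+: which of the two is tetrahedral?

For [W(OH)4]^2+: Summing ligand charges against the +2 overall charge gives an oxidation state of +6 for tungsten. Tungsten is a group-6 element; W(VI) is therefore d⁰. A d⁰ ion has no crystal-field stabilisation preference between square planar and tetrahedral, so four ligands adopt the sterically favoured tetrahedral geometry. → tetrahedral.
For [Pd(NH3)4]^2+: Ligand charges: ammonia is neutral. With an overall charge of +2 the palladium centre must be in the +2 oxidation state. Group 10 minus oxidation state 2 gives a d⁸ configuration. A 4d d⁸ ion has a large crystal-field splitting; square planar leaves the high-energy d_{x²−y²} orbital empty and maximises CFSE. → square planar.

[W(OH)4]^2+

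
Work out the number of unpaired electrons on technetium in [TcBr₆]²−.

3 unpaired electrons

Each bromide is −1; balancing the −2 overall charge requires Tc(IV).
Technetium is a group-7 element; Tc(IV) is therefore d³.
In an octahedral field the d³ configuration is t₂g³e_g⁰ (only one arrangement possible), giving 3 unpaired electrons.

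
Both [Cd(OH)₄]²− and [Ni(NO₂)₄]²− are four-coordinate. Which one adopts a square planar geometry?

For [Cd(OH)₄]²−: Summing ligand charges against the −2 overall charge gives an oxidation state of +2 for cadmium. Group 12 minus oxidation state 2 gives a d¹⁰ configuration. A d¹⁰ ion has no crystal-field stabilisation preference between square planar and tetrahedral, so four ligands adopt the sterically favoured tetrahedral geometry. → tetrahedral.
For [Ni(NO₂)₄]²−: Ligand charges: each nitro (N-bound nitrite) is −1. With an overall charge of −2 the nickel centre must be in the +2 oxidation state. Group 10 minus oxidation state 2 gives a d⁸ configuration. Nitro (N-bound nitrite) is a strong-field ligand (high in the spectrochemical series). A 3d d⁸ ion with strong-field ligands gains enough CFSE to favour square planar over tetrahedral. → square planar.

[Ni(NO₂)₄]²−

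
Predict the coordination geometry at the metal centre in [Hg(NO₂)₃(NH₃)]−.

Each nitro (N-bound nitrite) is −1; ammonia is neutral; balancing the −1 overall charge requires Hg(II).
Mercury is a group-12 element; Hg(II) is therefore d¹⁰.
With 4 monodentate ligands the coordination number is 4.
A d¹⁰ ion has no crystal-field stabilisation preference between square planar and tetrahedral, so four ligands adopt the sterically favoured tetrahedral geometry.

tetrahedral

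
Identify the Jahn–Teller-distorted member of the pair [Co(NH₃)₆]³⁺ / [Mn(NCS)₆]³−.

[Co(NH₃)₆]³⁺: Summing ligand charges against the +3 overall charge gives an oxidation state of +3 for cobalt. Co sits in group 9, so the d-electron count is 9 − 3 = 6. Co(III) has an exceptionally large octahedral splitting and is low-spin with essentially every ligand except fluoride. The d⁶ configuration leaves the e_g set evenly filled (or empty) — no strong Jahn–Teller driving force.
[Mn(NCS)₆]³−: Summing ligand charges against the −3 overall charge gives an oxidation state of +3 for manganese. Group 7 minus oxidation state 3 gives a d⁴ configuration. Isothiocyanate is a weak-field ligand for a first-row metal, so the complex is high-spin. The t₂g³e_g¹ (high-spin) configuration has an unevenly filled e_g set; the Jahn–Teller theorem predicts a tetragonal distortion (typically axial elongation) to lift the degeneracy.

[Mn(NCS)₆]³−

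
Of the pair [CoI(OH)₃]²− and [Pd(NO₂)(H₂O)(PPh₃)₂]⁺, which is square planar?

For [CoI(OH)₃]²−: Each iodide is −1; each hydroxide is −1; balancing the −2 overall charge requires Co(II). Co sits in group 9, so the d-electron count is 9 − 2 = 7. For a high-spin 3d d⁷ ion with weak-field ligands the small Δₜ gives little square-planar CFSE advantage, so four ligands adopt the sterically favoured tetrahedral geometry. → tetrahedral.
For [Pd(NO₂)(H₂O)(PPh₃)₂]⁺: Summing ligand charges against the +1 overall charge gives an oxidation state of +2 for palladium. Group 10 minus oxidation state 2 gives a d⁸ configuration. A 4d d⁸ ion has a large crystal-field splitting; square planar leaves the high-energy d_{x²−y²} orbital empty and maximises CFSE. → square planar.

[Pd(NO₂)(H₂O)(PPh₃)₂]⁺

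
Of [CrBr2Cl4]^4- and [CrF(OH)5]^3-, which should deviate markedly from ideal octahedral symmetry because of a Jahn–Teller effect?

[CrBr2Cl4]^4-

[CrBr2Cl4]^4-: Summing ligand charges against the −4 overall charge gives an oxidation state of +2 for chromium. Cr sits in group 6, so the d-electron count is 6 − 2 = 4. Bromide and chloride are weak-field ligands for a first-row metal, so the complex is high-spin. The t₂g³e_g¹ (high-spin) configuration has an unevenly filled e_g set; the Jahn–Teller theorem predicts a tetragonal distortion (typically axial elongation) to lift the degeneracy.
[CrF(OH)5]^3-: Each fluoride is −1; each hydroxide is −1; balancing the −3 overall charge requires Cr(III). Cr sits in group 6, so the d-electron count is 6 − 3 = 3. The d³ configuration leaves the e_g set evenly filled (or empty) — no strong Jahn–Teller driving force.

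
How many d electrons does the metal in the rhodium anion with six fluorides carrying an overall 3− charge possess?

Ligand charges: each fluoride is −1. With an overall charge of −3 the rhodium centre must be in the +3 oxidation state.
Rhodium is a group-9 element; Rh(III) is therefore d⁶.

d6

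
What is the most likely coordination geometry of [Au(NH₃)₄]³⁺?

Ligand charges: ammonia is neutral. With an overall charge of +3 the gold centre must be in the +3 oxidation state.
Au sits in group 11, so the d-electron count is 11 − 3 = 8.
With 4 monodentate ligands the coordination number is 4.
A 5d d⁸ ion has a large crystal-field splitting; square planar leaves the high-energy d_{x²−y²} orbital empty and maximises CFSE.

square planar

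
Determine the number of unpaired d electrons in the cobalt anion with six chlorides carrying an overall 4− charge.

3 unpaired electrons

Each chloride is −1; balancing the −4 overall charge requires Co(II).
Co sits in group 9, so the d-electron count is 9 − 2 = 7.
The spin state decides the count: Chloride is a weak-field ligand for a first-row metal, so the complex is high-spin.
An octahedral high-spin d⁷ ion is t₂g⁵e_g², giving 3 unpaired electrons.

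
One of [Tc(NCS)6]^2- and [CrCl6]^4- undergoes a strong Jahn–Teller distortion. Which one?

[Tc(NCS)6]^2-: Ligand charges: each isothiocyanate is −1. With an overall charge of −2 the technetium centre must be in the +4 oxidation state. Group 7 minus oxidation state 4 gives a d³ configuration. The d³ configuration leaves the e_g set evenly filled (or empty) — no strong Jahn–Teller driving force.
[CrCl6]^4-: Summing ligand charges against the −4 overall charge gives an oxidation state of +2 for chromium. Group 6 minus oxidation state 2 gives a d⁴ configuration. Chloride is a weak-field ligand for a first-row metal, so the complex is high-spin. The t₂g³e_g¹ (high-spin) configuration has an unevenly filled e_g set; the Jahn–Teller theorem predicts a tetragonal distortion (typically axial elongation) to lift the degeneracy.

[CrCl6]^4-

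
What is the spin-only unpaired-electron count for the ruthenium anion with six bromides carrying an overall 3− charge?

1

Each bromide is −1; balancing the −3 overall charge requires Ru(III).
Group 8 minus oxidation state 3 gives a d⁵ configuration.
The spin state decides the count: a 4d ion has a large Δₒ and is invariably low-spin.
An octahedral low-spin d⁵ ion is t₂g⁵e_g⁰, giving 1 unpaired electron.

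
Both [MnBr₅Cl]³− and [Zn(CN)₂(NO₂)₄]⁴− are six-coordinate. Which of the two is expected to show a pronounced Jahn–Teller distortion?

[MnBr₅Cl]³−: Each bromide is −1; each chloride is −1; balancing the −3 overall charge requires Mn(III). Manganese is a group-7 element; Mn(III) is therefore d⁴. Bromide and chloride are weak-field ligands for a first-row metal, so the complex is high-spin. The t₂g³e_g¹ (high-spin) configuration has an unevenly filled e_g set; the Jahn–Teller theorem predicts a tetragonal distortion (typically axial elongation) to lift the degeneracy.
[Zn(CN)₂(NO₂)₄]⁴−: Each cyanide is −1; each nitro (N-bound nitrite) is −1; balancing the −4 overall charge requires Zn(II). Zinc is a group-12 element; Zn(II) is therefore d¹⁰. The d¹⁰ configuration leaves the e_g set evenly filled (or empty) — no strong Jahn–Teller driving force.

[MnBr₅Cl]³−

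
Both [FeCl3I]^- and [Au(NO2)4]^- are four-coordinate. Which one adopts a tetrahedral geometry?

[FeCl3I]^-

For [FeCl3I]^-: Ligand charges: each chloride is −1; each iodide is −1. With an overall charge of −1 the iron centre must be in the +3 oxidation state. Group 8 minus oxidation state 3 gives a d⁵ configuration. A high-spin d⁵ ion has zero CFSE in either geometry, so four ligands adopt the sterically favoured tetrahedral geometry. → tetrahedral.
For [Au(NO2)4]^-: Each nitro (N-bound nitrite) is −1; balancing the −1 overall charge requires Au(III). Group 11 minus oxidation state 3 gives a d⁸ configuration. A 5d d⁸ ion has a large crystal-field splitting; square planar leaves the high-energy d_{x²−y²} orbital empty and maximises CFSE. → square planar.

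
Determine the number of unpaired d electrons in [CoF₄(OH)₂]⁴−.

Ligand charges: each fluoride is −1; each hydroxide is −1. With an overall charge of −4 the cobalt centre must be in the +2 oxidation state.
Group 9 minus oxidation state 2 gives a d⁷ configuration.
The spin state decides the count: Fluoride and hydroxide are weak-field ligands for a first-row metal, so the complex is high-spin.
An octahedral high-spin d⁷ ion is t₂g⁵e_g², giving 3 unpaired electrons.

3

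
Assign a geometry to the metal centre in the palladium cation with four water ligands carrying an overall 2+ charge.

Ligand charges: water is neutral. With an overall charge of +2 the palladium centre must be in the +2 oxidation state.
Group 10 minus oxidation state 2 gives a d⁸ configuration.
With 4 monodentate ligands the coordination number is 4.
A 4d d⁸ ion has a large crystal-field splitting; square planar leaves the high-energy d_{x²−y²} orbital empty and maximises CFSE.

square planar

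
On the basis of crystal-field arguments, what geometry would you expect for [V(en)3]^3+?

octahedral

Ethylenediamine is neutral; balancing the +3 overall charge requires V(III).
Group 5 minus oxidation state 3 gives a d² configuration.
Counting donor atoms: 3×ethylenediamine (bidentate) → 6 donors. Coordination number = 6.
Six donors around a single metal centre give an octahedral coordination sphere.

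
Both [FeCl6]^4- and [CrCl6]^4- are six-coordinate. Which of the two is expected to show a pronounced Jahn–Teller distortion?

[CrCl6]^4-

[FeCl6]^4-: Ligand charges: each chloride is −1. With an overall charge of −4 the iron centre must be in the +2 oxidation state. Fe sits in group 8, so the d-electron count is 8 − 2 = 6. Chloride is a weak-field ligand for a first-row metal, so the complex is high-spin. The d⁶ configuration leaves the e_g set evenly filled (or empty) — no strong Jahn–Teller driving force.
[CrCl6]^4-: Ligand charges: each chloride is −1. With an overall charge of −4 the chromium centre must be in the +2 oxidation state. Cr sits in group 6, so the d-electron count is 6 − 2 = 4. Chloride is a weak-field ligand for a first-row metal, so the complex is high-spin. The t₂g³e_g¹ (high-spin) configuration has an unevenly filled e_g set; the Jahn–Teller theorem predicts a tetragonal distortion (typically axial elongation) to lift the degeneracy.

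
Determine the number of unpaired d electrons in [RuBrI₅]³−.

Each bromide is −1; each iodide is −1; balancing the −3 overall charge requires Ru(III).
Ruthenium is a group-8 element; Ru(III) is therefore d⁵.
The spin state decides the count: a 4d ion has a large Δₒ and is invariably low-spin.
An octahedral low-spin d⁵ ion is t₂g⁵e_g⁰, giving 1 unpaired electron.

1 unpaired electron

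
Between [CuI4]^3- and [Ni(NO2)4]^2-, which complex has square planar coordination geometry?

[Ni(NO2)4]^2-

For [CuI4]^3-: Ligand charges: each iodide is −1. With an overall charge of −3 the copper centre must be in the +1 oxidation state. Group 11 minus oxidation state 1 gives a d¹⁰ configuration. A d¹⁰ ion has no crystal-field stabilisation preference between square planar and tetrahedral, so four ligands adopt the sterically favoured tetrahedral geometry. → tetrahedral.
For [Ni(NO2)4]^2-: Summing ligand charges against the −2 overall charge gives an oxidation state of +2 for nickel. Group 10 minus oxidation state 2 gives a d⁸ configuration. Nitro (N-bound nitrite) is a strong-field ligand (high in the spectrochemical series). A 3d d⁸ ion with strong-field ligands gains enough CFSE to favour square planar over tetrahedral. → square planar.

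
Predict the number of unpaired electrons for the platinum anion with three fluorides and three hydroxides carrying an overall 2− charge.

Summing ligand charges against the −2 overall charge gives an oxidation state of +4 for platinum.
Group 10 minus oxidation state 4 gives a d⁶ configuration.
The spin state decides the count: a 5d ion has a large Δₒ and is invariably low-spin.
An octahedral low-spin d⁶ ion is t₂g⁶e_g⁰, giving 0 unpaired electrons.

0 unpaired electrons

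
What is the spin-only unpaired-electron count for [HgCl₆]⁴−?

0 unpaired electrons

Each chloride is −1; balancing the −4 overall charge requires Hg(II).
Group 12 minus oxidation state 2 gives a d¹⁰ configuration.
In an octahedral field the d¹⁰ configuration is t₂g⁶e_g⁴, giving 0 unpaired electrons.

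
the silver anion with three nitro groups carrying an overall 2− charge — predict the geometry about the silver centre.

Each nitro (N-bound nitrite) is −1; balancing the −2 overall charge requires Ag(I).
Group 11 minus oxidation state 1 gives a d¹⁰ configuration.
Coordination number: 3.
Three ligands around a d¹⁰ centre minimise repulsion in a trigonal-planar arrangement.

trigonal planar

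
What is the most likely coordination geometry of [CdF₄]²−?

Summing ligand charges against the −2 overall charge gives an oxidation state of +2 for cadmium.
Group 12 minus oxidation state 2 gives a d¹⁰ configuration.
With 4 monodentate ligands the coordination number is 4.
A d¹⁰ ion has no crystal-field stabilisation preference between square planar and tetrahedral, so four ligands adopt the sterically favoured tetrahedral geometry.

tetrahedral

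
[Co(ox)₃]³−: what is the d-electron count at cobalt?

Ligand charges: each oxalate is −2. With an overall charge of −3 the cobalt centre must be in the +3 oxidation state.
Co sits in group 9, so the d-electron count is 9 − 3 = 6.

d⁶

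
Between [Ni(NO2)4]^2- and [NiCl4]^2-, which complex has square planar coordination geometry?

[Ni(NO2)4]^2-

For [Ni(NO2)4]^2-: Summing ligand charges against the −2 overall charge gives an oxidation state of +2 for nickel. Group 10 minus oxidation state 2 gives a d⁸ configuration. Nitro (N-bound nitrite) is a strong-field ligand (high in the spectrochemical series). A 3d d⁸ ion with strong-field ligands gains enough CFSE to favour square planar over tetrahedral. → square planar.
For [NiCl4]^2-: Ligand charges: each chloride is −1. With an overall charge of −2 the nickel centre must be in the +2 oxidation state. Group 10 minus oxidation state 2 gives a d⁸ configuration. Chloride is a weak-field ligand. With weak-field ligands the CFSE gain from square planar is small, so a 3d d⁸ ion takes the sterically preferred tetrahedral geometry. → tetrahedral.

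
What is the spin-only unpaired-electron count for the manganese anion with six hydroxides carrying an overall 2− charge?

Ligand charges: each hydroxide is −1. With an overall charge of −2 the manganese centre must be in the +4 oxidation state.
Group 7 minus oxidation state 4 gives a d³ configuration.
In an octahedral field the d³ configuration is t₂g³e_g⁰ (only one arrangement possible), giving 3 unpaired electrons.

3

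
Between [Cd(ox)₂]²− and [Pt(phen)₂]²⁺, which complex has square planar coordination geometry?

For [Cd(ox)₂]²−: Ligand charges: each oxalate is −2. With an overall charge of −2 the cadmium centre must be in the +2 oxidation state. Cd sits in group 12, so the d-electron count is 12 − 2 = 10. A d¹⁰ ion has no crystal-field stabilisation preference between square planar and tetrahedral, so four ligands adopt the sterically favoured tetrahedral geometry. → tetrahedral.
For [Pt(phen)₂]²⁺: Summing ligand charges against the +2 overall charge gives an oxidation state of +2 for platinum. Pt sits in group 10, so the d-electron count is 10 − 2 = 8. A 5d d⁸ ion has a large crystal-field splitting; square planar leaves the high-energy d_{x²−y²} orbital empty and maximises CFSE. → square planar.

[Pt(phen)₂]²⁺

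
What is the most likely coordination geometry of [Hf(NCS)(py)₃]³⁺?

Summing ligand charges against the +3 overall charge gives an oxidation state of +4 for hafnium.
Group 4 minus oxidation state 4 gives a d⁰ configuration.
With 4 monodentate ligands the coordination number is 4.
A d⁰ ion has no crystal-field stabilisation preference between square planar and tetrahedral, so four ligands adopt the sterically favoured tetrahedral geometry.

tetrahedral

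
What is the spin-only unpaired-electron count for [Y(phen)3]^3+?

0

1,10-phenanthroline is neutral; balancing the +3 overall charge requires Y(III).
Group 3 minus oxidation state 3 gives a d⁰ configuration.
Counting donor atoms: 3×1,10-phenanthroline (bidentate) → 6 donors. Coordination number = 6.
In an octahedral field the d⁰ configuration is t₂g⁰e_g⁰, giving 0 unpaired electrons.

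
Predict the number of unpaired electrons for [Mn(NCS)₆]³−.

Ligand charges: each isothiocyanate is −1. With an overall charge of −3 the manganese centre must be in the +3 oxidation state.
Manganese is a group-7 element; Mn(III) is therefore d⁴.
The spin state decides the count: Isothiocyanate is a weak-field ligand for a first-row metal, so the complex is high-spin.
An octahedral high-spin d⁴ ion is t₂g³e_g¹, giving 4 unpaired electrons.

4 unpaired electrons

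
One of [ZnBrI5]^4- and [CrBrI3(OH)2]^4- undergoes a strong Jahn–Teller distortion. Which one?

[ZnBrI5]^4-: Ligand charges: each bromide is −1; each iodide is −1. With an overall charge of −4 the zinc centre must be in the +2 oxidation state. Group 12 minus oxidation state 2 gives a d¹⁰ configuration. The d¹⁰ configuration leaves the e_g set evenly filled (or empty) — no strong Jahn–Teller driving force.
[CrBrI3(OH)2]^4-: Each bromide is −1; each iodide is −1; each hydroxide is −1; balancing the −4 overall charge requires Cr(II). Chromium is a group-6 element; Cr(II) is therefore d⁴. Bromide, hydroxide, and iodide are weak-field ligands for a first-row metal, so the complex is high-spin. The t₂g³e_g¹ (high-spin) configuration has an unevenly filled e_g set; the Jahn–Teller theorem predicts a tetragonal distortion (typically axial elongation) to lift the degeneracy.

[CrBrI3(OH)2]^4-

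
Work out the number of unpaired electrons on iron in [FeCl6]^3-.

5

Summing ligand charges against the −3 overall charge gives an oxidation state of +3 for iron.
Group 8 minus oxidation state 3 gives a d⁵ configuration.
The spin state decides the count: Chloride is a weak-field ligand for a first-row metal, so the complex is high-spin.
An octahedral high-spin d⁵ ion is t₂g³e_g², giving 5 unpaired electrons.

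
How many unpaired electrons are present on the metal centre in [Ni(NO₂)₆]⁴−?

Each nitro (N-bound nitrite) is −1; balancing the −4 overall charge requires Ni(II).
Ni sits in group 10, so the d-electron count is 10 − 2 = 8.
In an octahedral field the d⁸ configuration is t₂g⁶e_g² (only one arrangement possible), giving 2 unpaired electrons.

2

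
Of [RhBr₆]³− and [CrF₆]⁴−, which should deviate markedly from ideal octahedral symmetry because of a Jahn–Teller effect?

[CrF₆]⁴−

[RhBr₆]³−: Each bromide is −1; balancing the −3 overall charge requires Rh(III). Rh sits in group 9, so the d-electron count is 9 − 3 = 6. A 4d ion has a large Δₒ and is invariably low-spin. The d⁶ configuration leaves the e_g set evenly filled (or empty) — no strong Jahn–Teller driving force.
[CrF₆]⁴−: Ligand charges: each fluoride is −1. With an overall charge of −4 the chromium centre must be in the +2 oxidation state. Cr sits in group 6, so the d-electron count is 6 − 2 = 4. Fluoride is a weak-field ligand for a first-row metal, so the complex is high-spin. The t₂g³e_g¹ (high-spin) configuration has an unevenly filled e_g set; the Jahn–Teller theorem predicts a tetragonal distortion (typically axial elongation) to lift the degeneracy.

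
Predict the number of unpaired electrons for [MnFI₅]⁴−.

5 unpaired electrons

Summing ligand charges against the −4 overall charge gives an oxidation state of +2 for manganese.
Manganese is a group-7 element; Mn(II) is therefore d⁵.
The spin state decides the count: Fluoride and iodide are weak-field ligands for a first-row metal, so the complex is high-spin.
An octahedral high-spin d⁵ ion is t₂g³e_g², giving 5 unpaired electrons.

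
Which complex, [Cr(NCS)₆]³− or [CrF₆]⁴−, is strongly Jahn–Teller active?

[CrF₆]⁴−

[Cr(NCS)₆]³−: Ligand charges: each isothiocyanate is −1. With an overall charge of −3 the chromium centre must be in the +3 oxidation state. Cr sits in group 6, so the d-electron count is 6 − 3 = 3. The d³ configuration leaves the e_g set evenly filled (or empty) — no strong Jahn–Teller driving force.
[CrF₆]⁴−: Each fluoride is −1; balancing the −4 overall charge requires Cr(II). Chromium is a group-6 element; Cr(II) is therefore d⁴. Fluoride is a weak-field ligand for a first-row metal, so the complex is high-spin. The t₂g³e_g¹ (high-spin) configuration has an unevenly filled e_g set; the Jahn–Teller theorem predicts a tetragonal distortion (typically axial elongation) to lift the degeneracy.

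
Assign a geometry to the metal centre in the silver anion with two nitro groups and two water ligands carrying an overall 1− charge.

Ligand charges: each nitro (N-bound nitrite) is −1; water is neutral. With an overall charge of −1 the silver centre must be in the +1 oxidation state.
Silver is a group-11 element; Ag(I) is therefore d¹⁰.
Coordination number: 4.
A d¹⁰ ion has no crystal-field stabilisation preference between square planar and tetrahedral, so four ligands adopt the sterically favoured tetrahedral geometry.

tetrahedral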